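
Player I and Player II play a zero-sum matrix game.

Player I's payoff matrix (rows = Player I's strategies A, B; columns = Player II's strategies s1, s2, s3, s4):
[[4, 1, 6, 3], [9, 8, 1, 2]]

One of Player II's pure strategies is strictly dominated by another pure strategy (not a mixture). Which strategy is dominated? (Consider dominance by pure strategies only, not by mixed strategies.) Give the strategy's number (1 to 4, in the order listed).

Player II prefers columns that give Player I less. Compare s1 with s2: 1 < 4, 8 < 9.
So s2 strictly dominates s1 for Player II; s1 is strictly dominated.

1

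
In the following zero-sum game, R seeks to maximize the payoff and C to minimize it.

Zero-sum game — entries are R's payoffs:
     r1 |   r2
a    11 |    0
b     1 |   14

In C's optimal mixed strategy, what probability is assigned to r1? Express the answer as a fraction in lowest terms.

Row minima are 0 and 1, so R's maximin is 1; column maxima are 11 and 14, so C's minimax is 11. These differ, so the equilibrium is in mixed strategies.
Let C play r1 with probability q. R is indifferent when 11q = q + 14(1−q), giving q = 7/12.

7/12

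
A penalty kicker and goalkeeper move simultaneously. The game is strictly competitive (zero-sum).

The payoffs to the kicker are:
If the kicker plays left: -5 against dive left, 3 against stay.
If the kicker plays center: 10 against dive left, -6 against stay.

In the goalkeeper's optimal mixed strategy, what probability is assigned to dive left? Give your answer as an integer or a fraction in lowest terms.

Row minima are -5 and -6, so the kicker's maximin is -5; column maxima are 10 and 3, so the goalkeeper's minimax is 3. These differ, so the equilibrium is in mixed strategies.
Let the goalkeeper play dive left with probability q. The kicker is indifferent when −5q + 3(1−q) = 10q − 6(1−q), giving q = 3/8.

3/8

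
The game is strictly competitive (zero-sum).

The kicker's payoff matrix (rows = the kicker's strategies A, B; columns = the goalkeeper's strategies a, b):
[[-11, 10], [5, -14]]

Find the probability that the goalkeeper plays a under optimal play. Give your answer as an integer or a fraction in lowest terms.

3/5

Row minima are -11 and -14, so the kicker's maximin is -11; column maxima are 5 and 10, so the goalkeeper's minimax is 5. These differ, so the equilibrium is in mixed strategies.
Let the goalkeeper play a with probability q. The kicker is indifferent when −11q + 10(1−q) = 5q − 14(1−q), giving q = 3/5.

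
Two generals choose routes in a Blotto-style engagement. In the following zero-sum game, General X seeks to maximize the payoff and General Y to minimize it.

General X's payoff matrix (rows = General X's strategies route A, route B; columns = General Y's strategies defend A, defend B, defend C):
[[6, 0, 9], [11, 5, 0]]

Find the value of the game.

Column defend A is strictly dominated by defend B for General Y (it gives General X more in every row).
The remaining 2×2 game on (route A, route B) × (defend B, defend C) has no saddle point. Let General X play route A with probability p; indifference gives 5(1−p) = 9p, so p = 5/14.
Similarly General Y's optimal q on defend B is 9/14, and the value is 0·(9/14) + (9)·(5/14) = 45/14.

45/14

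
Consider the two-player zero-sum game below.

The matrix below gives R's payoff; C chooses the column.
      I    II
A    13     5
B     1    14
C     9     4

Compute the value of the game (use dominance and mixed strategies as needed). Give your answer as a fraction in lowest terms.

59/7

Row C is strictly dominated by row A, so R never plays it.
The remaining 2×2 game on (A, B) × (I, II) has no saddle point. Let R play A with probability p; indifference gives 13p + (1−p) = 5p + 14(1−p), so p = 13/21.
Similarly C's optimal q on I is 3/7, and the value is 13·(3/7) + (5)·(4/7) = 59/7.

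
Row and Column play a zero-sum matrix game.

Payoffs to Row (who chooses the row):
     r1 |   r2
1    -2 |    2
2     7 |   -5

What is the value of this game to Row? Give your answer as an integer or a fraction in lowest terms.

1/4

Row minima are -2 and -5, so Row's maximin is -2; column maxima are 7 and 2, so Column's minimax is 2. These differ, so the equilibrium is in mixed strategies.
Let Row play 1 with probability p. Column is indifferent when −2p + 7(1−p) = 2p − 5(1−p), giving p = 3/4.
Let Column play r1 with probability q. Row is indifferent when −2q + 2(1−q) = 7q − 5(1−q), giving q = 7/16.
The value is -2·(7/16) + (2)·(9/16) = 1/4.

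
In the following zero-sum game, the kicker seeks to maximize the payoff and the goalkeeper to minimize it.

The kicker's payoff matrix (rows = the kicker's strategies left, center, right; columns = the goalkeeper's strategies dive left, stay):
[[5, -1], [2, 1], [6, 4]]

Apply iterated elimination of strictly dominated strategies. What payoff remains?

Row center is strictly dominated by row right (6>2, 4>1); eliminate center.
Column dive left is strictly dominated by stay for the goalkeeper (-1<5, 4<6); eliminate dive left.
Row left is strictly dominated by row right (4>-1); eliminate left.
Only (right, stay) remains, with payoff 4.

4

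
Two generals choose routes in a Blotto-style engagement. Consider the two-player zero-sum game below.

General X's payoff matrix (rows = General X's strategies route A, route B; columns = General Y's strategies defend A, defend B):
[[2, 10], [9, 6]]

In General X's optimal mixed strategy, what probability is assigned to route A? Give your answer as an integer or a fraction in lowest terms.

3/11

Row minima are 2 and 6, so General X's maximin is 6; column maxima are 9 and 10, so General Y's minimax is 9. These differ, so the equilibrium is in mixed strategies.
Let General X play route A with probability p. General Y is indifferent when 2p + 9(1−p) = 10p + 6(1−p), giving p = 3/11.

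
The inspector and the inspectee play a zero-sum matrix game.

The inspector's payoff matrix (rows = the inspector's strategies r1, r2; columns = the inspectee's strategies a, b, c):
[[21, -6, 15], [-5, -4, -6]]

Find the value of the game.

-96/23

Column a is strictly dominated by c for the inspectee (it gives the inspector more in every row).
The remaining 2×2 game on (r1, r2) × (b, c) has no saddle point. Let the inspector play r1 with probability p; indifference gives −6p − 4(1−p) = 15p − 6(1−p), so p = 2/23.
Similarly the inspectee's optimal q on b is 21/23, and the value is -6·(21/23) + (15)·(2/23) = -96/23.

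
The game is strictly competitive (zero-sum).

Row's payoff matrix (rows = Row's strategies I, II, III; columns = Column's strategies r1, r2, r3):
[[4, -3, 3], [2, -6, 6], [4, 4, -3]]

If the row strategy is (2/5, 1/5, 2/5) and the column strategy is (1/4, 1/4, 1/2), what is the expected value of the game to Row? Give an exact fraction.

13/10

Against (1/4, 1/4, 1/2), each row's expected payoff is I: 7/4; II: 2; III: 1/2.
Taking the (2/5, 1/5, 2/5)-weighted average: (2/5)·(7/4) + (1/5)·(2) + (2/5)·(1/2) = 13/10.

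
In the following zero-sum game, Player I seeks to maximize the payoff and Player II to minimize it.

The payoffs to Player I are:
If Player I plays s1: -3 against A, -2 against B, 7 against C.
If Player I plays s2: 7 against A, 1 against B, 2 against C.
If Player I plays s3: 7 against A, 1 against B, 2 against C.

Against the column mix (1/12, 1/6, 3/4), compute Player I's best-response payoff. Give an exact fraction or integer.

s1: (-3)·(1/12) + (-2)·(1/6) + (7)·(3/4) = 14/3.
s2: (7)·(1/12) + (1)·(1/6) + (2)·(3/4) = 9/4.
s3: (7)·(1/12) + (1)·(1/6) + (2)·(3/4) = 9/4.
The best pure response is s1 with expected payoff 14/3.

14/3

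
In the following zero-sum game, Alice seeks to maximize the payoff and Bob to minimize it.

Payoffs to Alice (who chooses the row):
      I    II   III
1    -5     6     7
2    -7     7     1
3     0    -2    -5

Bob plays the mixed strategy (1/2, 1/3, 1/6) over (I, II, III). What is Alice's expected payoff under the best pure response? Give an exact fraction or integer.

2/3

1: (-5)·(1/2) + (6)·(1/3) + (7)·(1/6) = 2/3.
2: (-7)·(1/2) + (7)·(1/3) + (1)·(1/6) = -1.
3: (0)·(1/2) + (-2)·(1/3) + (-5)·(1/6) = -3/2.
The best pure response is 1 with expected payoff 2/3.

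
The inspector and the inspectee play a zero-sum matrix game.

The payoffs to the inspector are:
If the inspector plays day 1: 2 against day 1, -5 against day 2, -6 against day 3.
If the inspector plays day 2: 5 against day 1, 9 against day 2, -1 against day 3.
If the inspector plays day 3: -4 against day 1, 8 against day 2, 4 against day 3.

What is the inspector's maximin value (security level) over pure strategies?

-1

The worst-case payoff for each row is day 1: -6, day 2: -1, day 3: -4.
The best of these is -1.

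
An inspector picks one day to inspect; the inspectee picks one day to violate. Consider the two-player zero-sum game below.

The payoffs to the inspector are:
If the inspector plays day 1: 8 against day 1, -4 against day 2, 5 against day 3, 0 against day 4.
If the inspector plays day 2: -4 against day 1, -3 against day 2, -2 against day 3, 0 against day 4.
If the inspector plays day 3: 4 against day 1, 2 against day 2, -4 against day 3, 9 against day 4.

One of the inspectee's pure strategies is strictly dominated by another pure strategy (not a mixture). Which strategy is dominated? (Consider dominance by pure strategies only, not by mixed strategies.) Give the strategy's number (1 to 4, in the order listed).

The inspectee prefers columns that give the inspector less. Compare day 4 with day 2: -4 < 0, -3 < 0, 2 < 9.
So day 2 strictly dominates day 4 for the inspectee; day 4 is strictly dominated.

4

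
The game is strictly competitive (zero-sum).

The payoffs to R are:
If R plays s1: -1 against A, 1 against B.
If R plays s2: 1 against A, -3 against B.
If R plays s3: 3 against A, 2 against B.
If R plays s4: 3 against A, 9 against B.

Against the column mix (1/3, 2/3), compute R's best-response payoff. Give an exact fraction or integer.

s1: (-1)·(1/3) + (1)·(2/3) = 1/3.
s2: (1)·(1/3) + (-3)·(2/3) = -5/3.
s3: (3)·(1/3) + (2)·(2/3) = 7/3.
s4: (3)·(1/3) + (9)·(2/3) = 7.
The best pure response is s4 with expected payoff 7.

7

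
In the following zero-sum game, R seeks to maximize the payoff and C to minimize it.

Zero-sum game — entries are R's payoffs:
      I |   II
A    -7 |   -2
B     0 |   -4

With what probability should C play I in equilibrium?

Row minima are -7 and -4, so R's maximin is -4; column maxima are 0 and -2, so C's minimax is -2. These differ, so the equilibrium is in mixed strategies.
Let C play I with probability q. R is indifferent when −7q − 2(1−q) = −4(1−q), giving q = 2/9.

2/9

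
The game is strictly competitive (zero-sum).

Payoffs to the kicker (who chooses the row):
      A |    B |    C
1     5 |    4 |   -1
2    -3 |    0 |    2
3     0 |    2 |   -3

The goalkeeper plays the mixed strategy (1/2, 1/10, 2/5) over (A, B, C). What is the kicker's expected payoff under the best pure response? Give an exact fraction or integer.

1: (5)·(1/2) + (4)·(1/10) + (-1)·(2/5) = 5/2.
2: (-3)·(1/2) + (0)·(1/10) + (2)·(2/5) = -7/10.
3: (0)·(1/2) + (2)·(1/10) + (-3)·(2/5) = -1.
The best pure response is 1 with expected payoff 5/2.

5/2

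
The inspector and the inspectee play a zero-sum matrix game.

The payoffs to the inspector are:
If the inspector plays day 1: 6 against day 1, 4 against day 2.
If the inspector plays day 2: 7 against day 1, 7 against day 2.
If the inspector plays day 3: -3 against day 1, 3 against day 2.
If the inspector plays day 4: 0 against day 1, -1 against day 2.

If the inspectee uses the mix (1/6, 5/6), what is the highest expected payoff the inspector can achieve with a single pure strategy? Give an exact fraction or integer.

7

day 1: (6)·(1/6) + (4)·(5/6) = 13/3.
day 2: (7)·(1/6) + (7)·(5/6) = 7.
day 3: (-3)·(1/6) + (3)·(5/6) = 2.
day 4: (0)·(1/6) + (-1)·(5/6) = -5/6.
The best pure response is day 2 with expected payoff 7.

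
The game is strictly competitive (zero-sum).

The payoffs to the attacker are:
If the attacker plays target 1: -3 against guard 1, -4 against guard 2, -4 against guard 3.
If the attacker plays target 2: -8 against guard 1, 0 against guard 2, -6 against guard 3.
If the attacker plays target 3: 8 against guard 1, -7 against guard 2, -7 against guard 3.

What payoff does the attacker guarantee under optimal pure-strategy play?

-4

Row minima: -4, -8, -7 → the attacker's maximin is -4.
Column maxima: 8, 0, -4 → the defender's minimax is -4.
They coincide at (target 1, guard 3), so the value is -4.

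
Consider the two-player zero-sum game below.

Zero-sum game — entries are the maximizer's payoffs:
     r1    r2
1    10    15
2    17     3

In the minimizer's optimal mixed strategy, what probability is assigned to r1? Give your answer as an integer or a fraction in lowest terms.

Row minima are 10 and 3, so the maximizer's maximin is 10; column maxima are 17 and 15, so the minimizer's minimax is 15. These differ, so the equilibrium is in mixed strategies.
Let the minimizer play r1 with probability q. The maximizer is indifferent when 10q + 15(1−q) = 17q + 3(1−q), giving q = 12/19.

12/19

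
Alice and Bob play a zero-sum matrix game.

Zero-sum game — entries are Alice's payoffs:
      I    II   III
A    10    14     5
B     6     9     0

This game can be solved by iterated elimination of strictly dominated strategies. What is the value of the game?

Column I is strictly dominated by III for Bob (5<10, 0<6); eliminate I.
Row B is strictly dominated by row A (14>9, 5>0); eliminate B.
Column II is strictly dominated by III for Bob (5<14); eliminate II.
Only (A, III) remains, with payoff 5.

5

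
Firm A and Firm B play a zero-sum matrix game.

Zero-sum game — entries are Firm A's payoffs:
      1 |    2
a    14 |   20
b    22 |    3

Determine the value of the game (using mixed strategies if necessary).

Row minima are 14 and 3, so Firm A's maximin is 14; column maxima are 22 and 20, so Firm B's minimax is 20. These differ, so the equilibrium is in mixed strategies.
Let Firm A play a with probability p. Firm B is indifferent when 14p + 22(1−p) = 20p + 3(1−p), giving p = 19/25.
Let Firm B play 1 with probability q. Firm A is indifferent when 14q + 20(1−q) = 22q + 3(1−q), giving q = 17/25.
The value is 14·(17/25) + (20)·(8/25) = 398/25.

398/25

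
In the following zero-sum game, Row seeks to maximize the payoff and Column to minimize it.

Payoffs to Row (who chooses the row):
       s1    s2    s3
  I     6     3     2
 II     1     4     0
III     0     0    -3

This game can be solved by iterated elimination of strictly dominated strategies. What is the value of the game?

2

Column s1 is strictly dominated by s3 for Column (2<6, 0<1, -3<0); eliminate s1.
Row III is strictly dominated by row I (3>0, 2>-3); eliminate III.
Column s2 is strictly dominated by s3 for Column (2<3, 0<4); eliminate s2.
Row II is strictly dominated by row I (2>0); eliminate II.
Only (I, s3) remains, with payoff 2.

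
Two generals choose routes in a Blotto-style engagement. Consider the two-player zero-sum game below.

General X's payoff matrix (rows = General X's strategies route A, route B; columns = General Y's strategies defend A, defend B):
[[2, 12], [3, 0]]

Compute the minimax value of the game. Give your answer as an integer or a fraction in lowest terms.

36/13

Row minima are 2 and 0, so General X's maximin is 2; column maxima are 3 and 12, so General Y's minimax is 3. These differ, so the equilibrium is in mixed strategies.
Let General X play route A with probability p. General Y is indifferent when 2p + 3(1−p) = 12p, giving p = 3/13.
Let General Y play defend A with probability q. General X is indifferent when 2q + 12(1−q) = 3q, giving q = 12/13.
The value is 2·(12/13) + (12)·(1/13) = 36/13.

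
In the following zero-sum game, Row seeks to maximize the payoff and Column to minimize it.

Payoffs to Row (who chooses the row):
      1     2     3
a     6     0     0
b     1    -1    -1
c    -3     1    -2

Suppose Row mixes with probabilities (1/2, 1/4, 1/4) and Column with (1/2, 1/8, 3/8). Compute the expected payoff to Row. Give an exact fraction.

Against (1/2, 1/8, 3/8), each row's expected payoff is a: 3; b: 0; c: -17/8.
Taking the (1/2, 1/4, 1/4)-weighted average: (1/2)·(3) + (1/4)·(0) + (1/4)·(-17/8) = 31/32.

31/32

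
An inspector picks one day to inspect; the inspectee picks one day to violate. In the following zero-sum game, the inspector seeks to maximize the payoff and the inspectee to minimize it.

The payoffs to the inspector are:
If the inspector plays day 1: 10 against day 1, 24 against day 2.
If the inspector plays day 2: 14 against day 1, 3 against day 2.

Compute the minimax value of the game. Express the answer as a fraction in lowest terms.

306/25

Row minima are 10 and 3, so the inspector's maximin is 10; column maxima are 14 and 24, so the inspectee's minimax is 14. These differ, so the equilibrium is in mixed strategies.
Let the inspector play day 1 with probability p. The inspectee is indifferent when 10p + 14(1−p) = 24p + 3(1−p), giving p = 11/25.
Let the inspectee play day 1 with probability q. The inspector is indifferent when 10q + 24(1−q) = 14q + 3(1−q), giving q = 21/25.
The value is 10·(21/25) + (24)·(4/25) = 306/25.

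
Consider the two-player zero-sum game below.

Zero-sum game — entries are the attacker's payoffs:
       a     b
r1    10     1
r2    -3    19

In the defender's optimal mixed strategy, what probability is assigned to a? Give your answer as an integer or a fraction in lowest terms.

Row minima are 1 and -3, so the attacker's maximin is 1; column maxima are 10 and 19, so the defender's minimax is 10. These differ, so the equilibrium is in mixed strategies.
Let the defender play a with probability q. The attacker is indifferent when 10q + (1−q) = −3q + 19(1−q), giving q = 18/31.

18/31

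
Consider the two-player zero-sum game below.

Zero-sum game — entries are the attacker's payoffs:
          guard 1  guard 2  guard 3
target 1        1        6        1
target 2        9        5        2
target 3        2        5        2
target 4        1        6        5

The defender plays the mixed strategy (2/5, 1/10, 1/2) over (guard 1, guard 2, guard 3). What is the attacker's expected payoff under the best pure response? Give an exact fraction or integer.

51/10

target 1: (1)·(2/5) + (6)·(1/10) + (1)·(1/2) = 3/2.
target 2: (9)·(2/5) + (5)·(1/10) + (2)·(1/2) = 51/10.
target 3: (2)·(2/5) + (5)·(1/10) + (2)·(1/2) = 23/10.
target 4: (1)·(2/5) + (6)·(1/10) + (5)·(1/2) = 7/2.
The best pure response is target 2 with expected payoff 51/10.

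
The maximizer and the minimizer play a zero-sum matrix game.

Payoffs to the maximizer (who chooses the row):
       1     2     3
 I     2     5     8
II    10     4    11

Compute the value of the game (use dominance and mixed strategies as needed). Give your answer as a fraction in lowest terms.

14/3

Column 3 is strictly dominated by 1 for the minimizer (it gives the maximizer more in every row).
The remaining 2×2 game on (I, II) × (1, 2) has no saddle point. Let the maximizer play I with probability p; indifference gives 2p + 10(1−p) = 5p + 4(1−p), so p = 2/3.
Similarly the minimizer's optimal q on 1 is 1/9, and the value is 2·(1/9) + (5)·(8/9) = 14/3.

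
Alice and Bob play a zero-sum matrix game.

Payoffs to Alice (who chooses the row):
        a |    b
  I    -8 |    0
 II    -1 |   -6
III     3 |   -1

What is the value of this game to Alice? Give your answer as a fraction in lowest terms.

-2/3

Row II is strictly dominated by row III, so Alice never plays it.
The remaining 2×2 game on (I, III) × (a, b) has no saddle point. Let Alice play I with probability p; indifference gives −8p + 3(1−p) = −(1−p), so p = 1/3.
Similarly Bob's optimal q on a is 1/12, and the value is -8·(1/12) + (0)·(11/12) = -2/3.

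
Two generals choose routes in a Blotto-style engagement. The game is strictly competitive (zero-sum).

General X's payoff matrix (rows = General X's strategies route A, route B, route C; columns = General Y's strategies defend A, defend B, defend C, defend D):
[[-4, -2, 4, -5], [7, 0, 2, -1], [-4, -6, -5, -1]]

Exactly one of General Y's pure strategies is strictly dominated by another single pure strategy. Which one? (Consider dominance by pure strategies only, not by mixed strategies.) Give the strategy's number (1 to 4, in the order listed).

3

General Y prefers columns that give General X less. Compare defend C with defend B: -2 < 4, 0 < 2, -6 < -5.
So defend B strictly dominates defend C for General Y; defend C is strictly dominated.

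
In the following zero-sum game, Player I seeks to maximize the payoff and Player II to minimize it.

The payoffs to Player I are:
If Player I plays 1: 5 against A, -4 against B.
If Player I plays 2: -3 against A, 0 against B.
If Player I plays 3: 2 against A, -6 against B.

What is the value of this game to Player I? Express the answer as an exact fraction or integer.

Row 3 is strictly dominated by row 1, so Player I never plays it.
The remaining 2×2 game on (1, 2) × (A, B) has no saddle point. Let Player I play 1 with probability p; indifference gives 5p − 3(1−p) = −4p, so p = 1/4.
Similarly Player II's optimal q on A is 1/3, and the value is 5·(1/3) + (-4)·(2/3) = -1.

-1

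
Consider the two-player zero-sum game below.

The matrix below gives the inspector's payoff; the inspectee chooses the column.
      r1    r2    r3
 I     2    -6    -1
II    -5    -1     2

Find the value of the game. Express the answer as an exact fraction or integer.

Column r3 is strictly dominated by r2 for the inspectee (it gives the inspector more in every row).
The remaining 2×2 game on (I, II) × (r1, r2) has no saddle point. Let the inspector play I with probability p; indifference gives 2p − 5(1−p) = −6p − (1−p), so p = 1/3.
Similarly the inspectee's optimal q on r1 is 5/12, and the value is 2·(5/12) + (-6)·(7/12) = -8/3.

-8/3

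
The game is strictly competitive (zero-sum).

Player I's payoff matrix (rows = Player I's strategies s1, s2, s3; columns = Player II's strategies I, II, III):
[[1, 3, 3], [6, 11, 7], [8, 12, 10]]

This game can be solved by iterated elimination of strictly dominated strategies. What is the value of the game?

8

Column II is strictly dominated by I for Player II (1<3, 6<11, 8<12); eliminate II.
Row s1 is strictly dominated by row s2 (6>1, 7>3); eliminate s1.
Row s2 is strictly dominated by row s3 (8>6, 10>7); eliminate s2.
Column III is strictly dominated by I for Player II (8<10); eliminate III.
Only (s3, I) remains, with payoff 8.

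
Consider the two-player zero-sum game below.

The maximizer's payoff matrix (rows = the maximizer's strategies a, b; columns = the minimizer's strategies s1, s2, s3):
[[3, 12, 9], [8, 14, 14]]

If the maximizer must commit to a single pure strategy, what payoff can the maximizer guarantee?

The worst-case payoff for each row is a: 3, b: 8.
The best of these is 8.

8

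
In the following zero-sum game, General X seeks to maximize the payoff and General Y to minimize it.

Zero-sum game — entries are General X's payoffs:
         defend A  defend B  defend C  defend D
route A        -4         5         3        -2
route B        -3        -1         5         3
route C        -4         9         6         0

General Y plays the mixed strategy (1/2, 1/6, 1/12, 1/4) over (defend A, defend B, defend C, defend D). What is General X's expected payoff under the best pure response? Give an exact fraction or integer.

0

route A: (-4)·(1/2) + (5)·(1/6) + (3)·(1/12) + (-2)·(1/4) = -17/12.
route B: (-3)·(1/2) + (-1)·(1/6) + (5)·(1/12) + (3)·(1/4) = -1/2.
route C: (-4)·(1/2) + (9)·(1/6) + (6)·(1/12) + (0)·(1/4) = 0.
The best pure response is route C with expected payoff 0.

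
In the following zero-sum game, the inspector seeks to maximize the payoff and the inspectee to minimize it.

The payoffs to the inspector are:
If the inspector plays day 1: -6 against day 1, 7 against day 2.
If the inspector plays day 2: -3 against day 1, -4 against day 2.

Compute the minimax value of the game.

-45/14

Row minima are -6 and -4, so the inspector's maximin is -4; column maxima are -3 and 7, so the inspectee's minimax is -3. These differ, so the equilibrium is in mixed strategies.
Let the inspector play day 1 with probability p. The inspectee is indifferent when −6p − 3(1−p) = 7p − 4(1−p), giving p = 1/14.
Let the inspectee play day 1 with probability q. The inspector is indifferent when −6q + 7(1−q) = −3q − 4(1−q), giving q = 11/14.
The value is -6·(11/14) + (7)·(3/14) = -45/14.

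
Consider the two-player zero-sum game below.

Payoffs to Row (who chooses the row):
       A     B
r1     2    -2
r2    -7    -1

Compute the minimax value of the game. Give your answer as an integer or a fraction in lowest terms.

-8/5

Row minima are -2 and -7, so Row's maximin is -2; column maxima are 2 and -1, so Column's minimax is -1. These differ, so the equilibrium is in mixed strategies.
Let Row play r1 with probability p. Column is indifferent when 2p − 7(1−p) = −2p − (1−p), giving p = 3/5.
Let Column play A with probability q. Row is indifferent when 2q − 2(1−q) = −7q − (1−q), giving q = 1/10.
The value is 2·(1/10) + (-2)·(9/10) = -8/5.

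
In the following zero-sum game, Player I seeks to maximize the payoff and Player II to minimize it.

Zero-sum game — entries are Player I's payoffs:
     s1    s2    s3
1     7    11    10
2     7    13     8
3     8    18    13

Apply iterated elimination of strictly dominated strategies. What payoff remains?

8

Column s3 is strictly dominated by s1 for Player II (7<10, 7<8, 8<13); eliminate s3.
Row 2 is strictly dominated by row 3 (8>7, 18>13); eliminate 2.
Row 1 is strictly dominated by row 3 (8>7, 18>11); eliminate 1.
Column s2 is strictly dominated by s1 for Player II (8<18); eliminate s2.
Only (3, s1) remains, with payoff 8.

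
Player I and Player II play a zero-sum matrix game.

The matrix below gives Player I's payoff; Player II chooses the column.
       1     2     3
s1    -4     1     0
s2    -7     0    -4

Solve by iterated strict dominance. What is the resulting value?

Row s2 is strictly dominated by row s1 (-4>-7, 1>0, 0>-4); eliminate s2.
Column 2 is strictly dominated by 1 for Player II (-4<1); eliminate 2.
Column 3 is strictly dominated by 1 for Player II (-4<0); eliminate 3.
Only (s1, 1) remains, with payoff -4.

-4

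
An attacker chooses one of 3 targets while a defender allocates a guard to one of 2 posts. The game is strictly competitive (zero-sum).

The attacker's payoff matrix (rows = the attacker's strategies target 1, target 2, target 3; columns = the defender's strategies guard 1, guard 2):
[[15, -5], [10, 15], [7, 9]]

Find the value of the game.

11

Row target 3 is strictly dominated by row target 2, so the attacker never plays it.
The remaining 2×2 game on (target 1, target 2) × (guard 1, guard 2) has no saddle point. Let the attacker play target 1 with probability p; indifference gives 15p + 10(1−p) = −5p + 15(1−p), so p = 1/5.
Similarly the defender's optimal q on guard 1 is 4/5, and the value is 15·(4/5) + (-5)·(1/5) = 11.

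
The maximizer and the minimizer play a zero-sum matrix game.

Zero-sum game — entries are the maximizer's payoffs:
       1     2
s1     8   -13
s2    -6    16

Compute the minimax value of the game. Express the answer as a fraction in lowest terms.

50/43

Row minima are -13 and -6, so the maximizer's maximin is -6; column maxima are 8 and 16, so the minimizer's minimax is 8. These differ, so the equilibrium is in mixed strategies.
Let the maximizer play s1 with probability p. The minimizer is indifferent when 8p − 6(1−p) = −13p + 16(1−p), giving p = 22/43.
Let the minimizer play 1 with probability q. The maximizer is indifferent when 8q − 13(1−q) = −6q + 16(1−q), giving q = 29/43.
The value is 8·(29/43) + (-13)·(14/43) = 50/43.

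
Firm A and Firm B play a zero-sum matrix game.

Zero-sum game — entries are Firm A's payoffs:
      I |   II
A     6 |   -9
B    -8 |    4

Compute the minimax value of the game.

Row minima are -9 and -8, so Firm A's maximin is -8; column maxima are 6 and 4, so Firm B's minimax is 4. These differ, so the equilibrium is in mixed strategies.
Let Firm A play A with probability p. Firm B is indifferent when 6p − 8(1−p) = −9p + 4(1−p), giving p = 4/9.
Let Firm B play I with probability q. Firm A is indifferent when 6q − 9(1−q) = −8q + 4(1−q), giving q = 13/27.
The value is 6·(13/27) + (-9)·(14/27) = -16/9.

-16/9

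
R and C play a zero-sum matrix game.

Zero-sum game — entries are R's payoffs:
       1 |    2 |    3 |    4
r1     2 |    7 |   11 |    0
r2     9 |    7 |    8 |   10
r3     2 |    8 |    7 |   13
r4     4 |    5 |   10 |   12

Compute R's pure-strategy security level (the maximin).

The worst-case payoff for each row is r1: 0, r2: 7, r3: 2, r4: 4.
The best of these is 7.

7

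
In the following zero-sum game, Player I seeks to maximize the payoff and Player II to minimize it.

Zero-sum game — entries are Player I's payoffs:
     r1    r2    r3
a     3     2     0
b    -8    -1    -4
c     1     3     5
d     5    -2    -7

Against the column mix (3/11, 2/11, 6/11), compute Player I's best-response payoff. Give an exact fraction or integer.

a: (3)·(3/11) + (2)·(2/11) + (0)·(6/11) = 13/11.
b: (-8)·(3/11) + (-1)·(2/11) + (-4)·(6/11) = -50/11.
c: (1)·(3/11) + (3)·(2/11) + (5)·(6/11) = 39/11.
d: (5)·(3/11) + (-2)·(2/11) + (-7)·(6/11) = -31/11.
The best pure response is c with expected payoff 39/11.

39/11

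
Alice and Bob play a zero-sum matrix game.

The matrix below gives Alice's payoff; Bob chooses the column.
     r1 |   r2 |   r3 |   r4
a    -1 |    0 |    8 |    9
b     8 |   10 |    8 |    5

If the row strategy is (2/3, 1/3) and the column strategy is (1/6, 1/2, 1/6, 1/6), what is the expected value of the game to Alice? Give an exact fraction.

83/18

Against (1/6, 1/2, 1/6, 1/6), each row's expected payoff is a: 8/3; b: 17/2.
Taking the (2/3, 1/3)-weighted average: (2/3)·(8/3) + (1/3)·(17/2) = 83/18.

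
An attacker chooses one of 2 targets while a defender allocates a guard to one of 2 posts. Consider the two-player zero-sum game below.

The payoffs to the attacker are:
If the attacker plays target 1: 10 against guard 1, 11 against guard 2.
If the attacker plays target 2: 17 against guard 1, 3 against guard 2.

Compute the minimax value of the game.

Row minima are 10 and 3, so the attacker's maximin is 10; column maxima are 17 and 11, so the defender's minimax is 11. These differ, so the equilibrium is in mixed strategies.
Let the attacker play target 1 with probability p. The defender is indifferent when 10p + 17(1−p) = 11p + 3(1−p), giving p = 14/15.
Let the defender play guard 1 with probability q. The attacker is indifferent when 10q + 11(1−q) = 17q + 3(1−q), giving q = 8/15.
The value is 10·(8/15) + (11)·(7/15) = 157/15.

157/15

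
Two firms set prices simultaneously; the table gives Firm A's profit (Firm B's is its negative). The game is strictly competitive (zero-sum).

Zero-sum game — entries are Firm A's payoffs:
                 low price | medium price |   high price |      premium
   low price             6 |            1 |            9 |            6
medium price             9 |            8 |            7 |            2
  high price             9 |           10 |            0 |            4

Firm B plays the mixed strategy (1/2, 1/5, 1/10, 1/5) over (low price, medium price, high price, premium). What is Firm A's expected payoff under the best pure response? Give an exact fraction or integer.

73/10

low price: (6)·(1/2) + (1)·(1/5) + (9)·(1/10) + (6)·(1/5) = 53/10.
medium price: (9)·(1/2) + (8)·(1/5) + (7)·(1/10) + (2)·(1/5) = 36/5.
high price: (9)·(1/2) + (10)·(1/5) + (0)·(1/10) + (4)·(1/5) = 73/10.
The best pure response is high price with expected payoff 73/10.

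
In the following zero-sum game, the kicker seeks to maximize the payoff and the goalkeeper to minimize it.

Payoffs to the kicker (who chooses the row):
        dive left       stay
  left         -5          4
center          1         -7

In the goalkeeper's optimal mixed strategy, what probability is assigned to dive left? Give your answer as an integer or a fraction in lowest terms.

Row minima are -5 and -7, so the kicker's maximin is -5; column maxima are 1 and 4, so the goalkeeper's minimax is 1. These differ, so the equilibrium is in mixed strategies.
Let the goalkeeper play dive left with probability q. The kicker is indifferent when −5q + 4(1−q) = q − 7(1−q), giving q = 11/17.

11/17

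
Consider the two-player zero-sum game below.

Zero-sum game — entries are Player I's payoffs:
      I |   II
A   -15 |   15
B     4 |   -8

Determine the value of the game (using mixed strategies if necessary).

-10/7

Row minima are -15 and -8, so Player I's maximin is -8; column maxima are 4 and 15, so Player II's minimax is 4. These differ, so the equilibrium is in mixed strategies.
Let Player I play A with probability p. Player II is indifferent when −15p + 4(1−p) = 15p − 8(1−p), giving p = 2/7.
Let Player II play I with probability q. Player I is indifferent when −15q + 15(1−q) = 4q − 8(1−q), giving q = 23/42.
The value is -15·(23/42) + (15)·(19/42) = -10/7.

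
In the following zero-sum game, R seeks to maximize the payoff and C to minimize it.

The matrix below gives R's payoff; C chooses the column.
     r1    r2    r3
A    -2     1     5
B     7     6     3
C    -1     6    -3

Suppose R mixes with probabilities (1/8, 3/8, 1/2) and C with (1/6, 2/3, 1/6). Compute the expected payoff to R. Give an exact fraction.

Against (1/6, 2/3, 1/6), each row's expected payoff is A: 7/6; B: 17/3; C: 10/3.
Taking the (1/8, 3/8, 1/2)-weighted average: (1/8)·(7/6) + (3/8)·(17/3) + (1/2)·(10/3) = 63/16.

63/16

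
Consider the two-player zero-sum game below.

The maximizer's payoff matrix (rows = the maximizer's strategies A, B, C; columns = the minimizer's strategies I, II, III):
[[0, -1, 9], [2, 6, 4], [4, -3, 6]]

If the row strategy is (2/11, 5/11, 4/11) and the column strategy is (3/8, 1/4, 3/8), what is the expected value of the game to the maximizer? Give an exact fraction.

Against (3/8, 1/4, 3/8), each row's expected payoff is A: 25/8; B: 15/4; C: 3.
Taking the (2/11, 5/11, 4/11)-weighted average: (2/11)·(25/8) + (5/11)·(15/4) + (4/11)·(3) = 37/11.

37/11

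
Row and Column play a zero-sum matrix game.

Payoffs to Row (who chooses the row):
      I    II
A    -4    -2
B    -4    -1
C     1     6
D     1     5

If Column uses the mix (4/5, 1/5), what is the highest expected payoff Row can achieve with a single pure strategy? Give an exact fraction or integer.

A: (-4)·(4/5) + (-2)·(1/5) = -18/5.
B: (-4)·(4/5) + (-1)·(1/5) = -17/5.
C: (1)·(4/5) + (6)·(1/5) = 2.
D: (1)·(4/5) + (5)·(1/5) = 9/5.
The best pure response is C with expected payoff 2.

2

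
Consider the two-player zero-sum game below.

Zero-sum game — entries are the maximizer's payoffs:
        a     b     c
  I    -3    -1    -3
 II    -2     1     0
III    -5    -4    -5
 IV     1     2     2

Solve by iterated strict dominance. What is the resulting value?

Row II is strictly dominated by row IV (1>-2, 2>1, 2>0); eliminate II.
Row I is strictly dominated by row IV (1>-3, 2>-1, 2>-3); eliminate I.
Row III is strictly dominated by row IV (1>-5, 2>-4, 2>-5); eliminate III.
Column c is strictly dominated by a for the minimizer (1<2); eliminate c.
Column b is strictly dominated by a for the minimizer (1<2); eliminate b.
Only (IV, a) remains, with payoff 1.

1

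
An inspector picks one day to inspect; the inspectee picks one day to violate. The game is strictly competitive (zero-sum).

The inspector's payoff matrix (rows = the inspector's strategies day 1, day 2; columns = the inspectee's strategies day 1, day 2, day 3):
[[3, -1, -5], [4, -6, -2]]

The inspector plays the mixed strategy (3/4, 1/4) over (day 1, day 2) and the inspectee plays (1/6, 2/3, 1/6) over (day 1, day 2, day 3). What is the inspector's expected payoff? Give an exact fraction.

Against (1/6, 2/3, 1/6), each row's expected payoff is day 1: -1; day 2: -11/3.
Taking the (3/4, 1/4)-weighted average: (3/4)·(-1) + (1/4)·(-11/3) = -5/3.

-5/3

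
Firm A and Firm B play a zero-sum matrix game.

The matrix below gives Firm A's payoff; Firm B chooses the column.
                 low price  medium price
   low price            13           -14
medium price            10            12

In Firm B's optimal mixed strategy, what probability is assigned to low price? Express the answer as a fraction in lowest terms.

26/29

Row minima are -14 and 10, so Firm A's maximin is 10; column maxima are 13 and 12, so Firm B's minimax is 12. These differ, so the equilibrium is in mixed strategies.
Let Firm B play low price with probability q. Firm A is indifferent when 13q − 14(1−q) = 10q + 12(1−q), giving q = 26/29.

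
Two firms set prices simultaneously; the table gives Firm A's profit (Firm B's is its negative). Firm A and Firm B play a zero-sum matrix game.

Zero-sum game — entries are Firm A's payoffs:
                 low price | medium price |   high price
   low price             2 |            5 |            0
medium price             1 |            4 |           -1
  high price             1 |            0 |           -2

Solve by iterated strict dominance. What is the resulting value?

0

Row high price is strictly dominated by row low price (2>1, 5>0, 0>-2); eliminate high price.
Row medium price is strictly dominated by row low price (2>1, 5>4, 0>-1); eliminate medium price.
Column medium price is strictly dominated by low price for Firm B (2<5); eliminate medium price.
Column low price is strictly dominated by high price for Firm B (0<2); eliminate low price.
Only (low price, high price) remains, with payoff 0.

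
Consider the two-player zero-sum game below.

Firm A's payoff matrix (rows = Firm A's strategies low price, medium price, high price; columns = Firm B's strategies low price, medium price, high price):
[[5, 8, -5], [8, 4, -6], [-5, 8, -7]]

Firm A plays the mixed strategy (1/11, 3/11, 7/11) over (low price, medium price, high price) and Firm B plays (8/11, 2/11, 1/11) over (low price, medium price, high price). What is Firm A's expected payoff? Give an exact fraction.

32/121

Against (8/11, 2/11, 1/11), each row's expected payoff is low price: 51/11; medium price: 6; high price: -31/11.
Taking the (1/11, 3/11, 7/11)-weighted average: (1/11)·(51/11) + (3/11)·(6) + (7/11)·(-31/11) = 32/121.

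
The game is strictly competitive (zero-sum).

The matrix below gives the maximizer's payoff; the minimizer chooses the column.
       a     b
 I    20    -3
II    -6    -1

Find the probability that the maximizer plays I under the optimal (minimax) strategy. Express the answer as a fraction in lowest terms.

5/28

Row minima are -3 and -6, so the maximizer's maximin is -3; column maxima are 20 and -1, so the minimizer's minimax is -1. These differ, so the equilibrium is in mixed strategies.
Let the maximizer play I with probability p. The minimizer is indifferent when 20p − 6(1−p) = −3p − (1−p), giving p = 5/28.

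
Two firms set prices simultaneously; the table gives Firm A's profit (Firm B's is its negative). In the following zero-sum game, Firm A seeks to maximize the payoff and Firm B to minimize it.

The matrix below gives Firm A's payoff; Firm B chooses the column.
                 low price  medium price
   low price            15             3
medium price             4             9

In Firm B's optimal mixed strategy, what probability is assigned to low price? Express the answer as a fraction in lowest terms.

6/17

Row minima are 3 and 4, so Firm A's maximin is 4; column maxima are 15 and 9, so Firm B's minimax is 9. These differ, so the equilibrium is in mixed strategies.
Let Firm B play low price with probability q. Firm A is indifferent when 15q + 3(1−q) = 4q + 9(1−q), giving q = 6/17.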